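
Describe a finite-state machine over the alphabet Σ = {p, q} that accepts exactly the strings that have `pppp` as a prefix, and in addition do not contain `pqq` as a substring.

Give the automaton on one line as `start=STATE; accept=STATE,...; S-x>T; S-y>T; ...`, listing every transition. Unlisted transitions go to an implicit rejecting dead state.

start=S0; accept=S5,S6; S0-p>S1; S0-q>S2; S1-p>S3; S1-q>S2; S2-p>S2; S2-q>S2; S3-p>S4; S3-q>S2; S4-p>S5; S4-q>S2; S5-p>S5; S5-q>S6; S6-p>S5; S6-q>S2

Build one automaton per condition and run them in lockstep. One (6 states) tracks whether the input so far still matches the prefix `pppp`; the other (4 states) tracks partial matches of the forbidden pattern `pqq`. Each combined state is a pair, one component from each; accept when both components accept. Equivalent product states are then merged.
7 states suffice.
        p   q  
>  S0   S1  S2 
   S1   S3  S2 
   S2   S2  S2 
   S3   S4  S2 
   S4   S5  S2 
 * S5   S5  S6 
 * S6   S5  S2 
(> = start, * = accepting)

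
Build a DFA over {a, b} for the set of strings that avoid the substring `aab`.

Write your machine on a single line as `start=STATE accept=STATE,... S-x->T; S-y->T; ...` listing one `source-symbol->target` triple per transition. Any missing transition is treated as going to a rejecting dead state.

start=s0; accept=s0,s1,s2; s0-a->s1; s0-b->s0; s1-a->s2; s1-b->s0; s2-a->s2; s2-b->s3; s3-a->s3; s3-b->s3

Track partial matches of the forbidden pattern `aab`. State s3 is a dead state reached once `aab` has occurred; every other state accepts. s0 means no part of `aab` is currently matched.
        a   b  
>* s0   s1  s0 
 * s1   s2  s0 
 * s2   s2  s3 
   s3   s3  s3 
(> = start, * = accepting)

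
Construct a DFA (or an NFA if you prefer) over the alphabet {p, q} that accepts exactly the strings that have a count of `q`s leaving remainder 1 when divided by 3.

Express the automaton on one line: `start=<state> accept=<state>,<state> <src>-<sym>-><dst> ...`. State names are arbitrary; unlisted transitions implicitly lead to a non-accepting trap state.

Keep the running count of `q`s modulo 3: each `q` advances along the cycle S0 → S1 → S2 → S0 while other symbols loop. Accept at S1.
3 states suffice.
        p   q  
>  S0   S0  S1 
 * S1   S1  S2 
   S2   S2  S0 
(> = start, * = accepting)

start=S0 accept=S1 S0-p->S0 S0-q->S1 S1-p->S1 S1-q->S2 S2-p->S2 S2-q->S0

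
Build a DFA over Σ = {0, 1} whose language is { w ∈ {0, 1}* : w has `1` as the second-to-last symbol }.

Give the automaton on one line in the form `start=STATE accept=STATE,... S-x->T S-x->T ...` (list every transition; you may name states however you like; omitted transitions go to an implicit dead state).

start=q0 accept=q5,q6 q0-0->q1 q0-1->q2 q1-0->q3 q1-1->q4 q2-0->q5 q2-1->q6 q3-0->q3 q3-1->q4 q4-0->q5 q4-1->q6 q5-0->q3 q5-1->q4 q6-0->q5 q6-1->q6

Because acceptance depends on a position counted from the end, the machine has to buffer the most recent 2 symbols. Make each state the string of the last up-to-2 symbols read; on input `x` shift the window left and append `x`. Accept when the buffered window has length 2 and begins with `1`.
With 7 states:
        0   1  
>  q0   q1  q2 
   q1   q3  q4 
   q2   q5  q6 
   q3   q3  q4 
   q4   q5  q6 
 * q5   q3  q4 
 * q6   q5  q6 
(> = start, * = accepting)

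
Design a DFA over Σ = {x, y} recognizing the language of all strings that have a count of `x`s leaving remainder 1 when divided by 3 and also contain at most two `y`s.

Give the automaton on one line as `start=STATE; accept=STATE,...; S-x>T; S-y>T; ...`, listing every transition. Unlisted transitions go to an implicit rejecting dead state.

start=s0; accept=s1,s4,s7; s0-x>s1; s0-y>s2; s1-x>s3; s1-y>s4; s2-x>s4; s2-y>s5; s3-x>s0; s3-y>s6; s4-x>s6; s4-y>s7; s5-x>s7; s5-y>s8; s6-x>s2; s6-y>s9; s7-x>s9; s7-y>s8; s8-x>s8; s8-y>s8; s9-x>s5; s9-y>s8

Handle the two conditions separately and then intersect. One (3 states) tracks the count of `x`s modulo 3; the other (4 states) tracks the count of `y`s, saturating at 3. Each combined state is a pair, one component from each; accept when both components accept. Equivalent product states are then merged.
        x   y  
>  s0   s1  s2 
 * s1   s3  s4 
   s2   s4  s5 
   s3   s0  s6 
 * s4   s6  s7 
   s5   s7  s8 
   s6   s2  s9 
 * s7   s9  s8 
   s8   s8  s8 
   s9   s5  s8 
(> = start, * = accepting)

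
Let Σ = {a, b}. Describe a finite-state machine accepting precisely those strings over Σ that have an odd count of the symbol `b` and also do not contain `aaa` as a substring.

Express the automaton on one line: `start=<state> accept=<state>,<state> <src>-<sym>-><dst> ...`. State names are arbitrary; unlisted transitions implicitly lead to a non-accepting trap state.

Build one automaton per condition and run them in lockstep. The first has 2 states tracking the count of `b`s modulo 2; the second has 4 states tracking partial matches of the forbidden pattern `aaa`. A product state is a pair (one from each), accepting exactly when both do. Equivalent product states are then merged.
7 states suffice.
        a   b  
>  q0   q1  q2 
   q1   q3  q2 
 * q2   q4  q0 
   q3   q5  q2 
 * q4   q6  q0 
   q5   q5  q5 
 * q6   q5  q0 
(> = start, * = accepting)

start=q0 accept=q2,q4,q6 q0-a->q1 q0-b->q2 q1-a->q3 q1-b->q2 q2-a->q4 q2-b->q0 q3-a->q5 q3-b->q2 q4-a->q6 q4-b->q0 q5-a->q5 q5-b->q5 q6-a->q5 q6-b->q0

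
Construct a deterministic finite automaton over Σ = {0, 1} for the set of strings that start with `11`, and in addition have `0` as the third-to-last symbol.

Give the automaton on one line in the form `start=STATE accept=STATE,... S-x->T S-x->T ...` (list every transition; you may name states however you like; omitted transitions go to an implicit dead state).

Run two small machines in parallel and take their product. One (4 states) tracks whether the input so far still matches the prefix `11`; the other (15 states) tracks the last 3 symbols read. Each combined state is a pair, one component from each; accept when both components accept. Minimizing collapses redundant product states.
11 states suffice.
          0    1  
>  q0     q1   q2 
   q1     q1   q1 
   q2     q1   q3 
   q3     q4   q3 
   q4     q5   q6 
   q5     q7   q8 
   q6     q9  q10 
 * q7     q7   q8 
 * q8     q9  q10 
 * q9     q5   q6 
 * q10    q4   q3 
(> = start, * = accepting)

start=q0 accept=q7,q8,q9,q10 q0-0->q1 q0-1->q2 q1-0->q1 q1-1->q1 q2-0->q1 q2-1->q3 q3-0->q4 q3-1->q3 q4-0->q5 q4-1->q6 q5-0->q7 q5-1->q8 q6-0->q9 q6-1->q10 q7-0->q7 q7-1->q8 q8-0->q9 q8-1->q10 q9-0->q5 q9-1->q6 q10-0->q4 q10-1->q3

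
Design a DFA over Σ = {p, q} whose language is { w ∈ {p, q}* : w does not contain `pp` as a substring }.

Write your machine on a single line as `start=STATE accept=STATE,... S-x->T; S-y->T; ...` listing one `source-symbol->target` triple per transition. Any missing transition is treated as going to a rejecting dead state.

Track partial matches of the forbidden pattern `pp`. State S2 is a dead state reached once `pp` has occurred; every other state accepts. S0 means no part of `pp` is currently matched.
        p   q  
>* S0   S1  S0 
 * S1   S2  S0 
   S2   S2  S2 
(> = start, * = accepting)

start=S0; accept=S0,S1; S0-p->S1; S0-q->S0; S1-p->S2; S1-q->S0; S2-p->S2; S2-q->S2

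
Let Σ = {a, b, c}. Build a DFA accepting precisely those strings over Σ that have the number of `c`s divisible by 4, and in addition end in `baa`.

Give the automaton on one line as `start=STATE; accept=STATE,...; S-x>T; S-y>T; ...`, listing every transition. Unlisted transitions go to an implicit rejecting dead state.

Handle the two conditions separately and then intersect. The first has 4 states tracking the count of `c`s modulo 4; the second has 4 states tracking how much of the suffix `baa` has currently been matched. A product state is a pair (one from each), accepting exactly when both do. Equivalent product states are then merged.
A 7-state machine:
        a   b   c  
>  s0   s0  s1  s2 
   s1   s3  s1  s2 
   s2   s2  s2  s4 
   s3   s5  s1  s2 
   s4   s4  s4  s6 
 * s5   s0  s1  s2 
   s6   s6  s6  s0 
(> = start, * = accepting)

start=s0; accept=s5; s0-a>s0; s0-b>s1; s0-c>s2; s1-a>s3; s1-b>s1; s1-c>s2; s2-a>s2; s2-b>s2; s2-c>s4; s3-a>s5; s3-b>s1; s3-c>s2; s4-a>s4; s4-b>s4; s4-c>s6; s5-a>s0; s5-b>s1; s5-c>s2; s6-a>s6; s6-b>s6; s6-c>s0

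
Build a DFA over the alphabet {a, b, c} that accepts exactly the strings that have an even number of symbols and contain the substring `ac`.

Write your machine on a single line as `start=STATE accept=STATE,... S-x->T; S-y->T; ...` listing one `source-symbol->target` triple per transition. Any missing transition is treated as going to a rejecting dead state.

start=q0; accept=q4; q0-a->q1; q0-b->q2; q0-c->q2; q1-a->q3; q1-b->q0; q1-c->q4; q2-a->q3; q2-b->q0; q2-c->q0; q3-a->q1; q3-b->q2; q3-c->q5; q4-a->q5; q4-b->q5; q4-c->q5; q5-a->q4; q5-b->q4; q5-c->q4

Build one automaton per condition and run them in lockstep. The first has 2 states tracking the input length modulo 2; the second has 3 states tracking whether and how much of `ac` has been seen. A product state is a pair (one from each), accepting exactly when both do.
6 states suffice.
        a   b   c  
>  q0   q1  q2  q2 
   q1   q3  q0  q4 
   q2   q3  q0  q0 
   q3   q1  q2  q5 
 * q4   q5  q5  q5 
   q5   q4  q4  q4 
(> = start, * = accepting)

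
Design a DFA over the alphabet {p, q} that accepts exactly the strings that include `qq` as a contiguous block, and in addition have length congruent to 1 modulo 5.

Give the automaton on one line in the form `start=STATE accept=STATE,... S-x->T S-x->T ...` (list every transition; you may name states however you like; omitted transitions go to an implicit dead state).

Handle the two conditions separately and then intersect. One (3 states) tracks whether and how much of `qq` has been seen; the other (5 states) tracks the input length modulo 5. Each combined state is a pair, one component from each; accept when both components accept.
15 states suffice.
       p  q 
>  A   B  C 
   B   D  E 
   C   D  F 
   D   G  H 
   E   G  I 
   F   I  I 
   G   J  K 
   H   J  L 
   I   L  L 
   J   A  M 
   K   A  N 
   L   N  N 
   M   B  O 
   N   O  O 
 * O   F  F 
(> = start, * = accepting)

start=A accept=O A-p->B A-q->C B-p->D B-q->E C-p->D C-q->F D-p->G D-q->H E-p->G E-q->I F-p->I F-q->I G-p->J G-q->K H-p->J H-q->L I-p->L I-q->L J-p->A J-q->M K-p->A K-q->N L-p->N L-q->N M-p->B M-q->O N-p->O N-q->O O-p->F O-q->F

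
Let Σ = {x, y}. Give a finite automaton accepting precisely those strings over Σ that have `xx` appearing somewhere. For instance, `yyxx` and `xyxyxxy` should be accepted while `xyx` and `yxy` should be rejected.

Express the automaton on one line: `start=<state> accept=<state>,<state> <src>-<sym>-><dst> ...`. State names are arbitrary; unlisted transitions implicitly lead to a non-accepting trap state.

start=s0 accept=s2 s0-x->s1 s0-y->s0 s1-x->s2 s1-y->s0 s2-x->s2 s2-y->s2

Track how much of `xx` has been matched so far: state s0 is no progress, s2 is the absorbing accept state reached once `xx` has occurred. Intermediate states record partial matches; on a mismatch, fall back to the longest reusable overlap.
        x   y  
>  s0   s1  s0 
   s1   s2  s0 
 * s2   s2  s2 
(> = start, * = accepting)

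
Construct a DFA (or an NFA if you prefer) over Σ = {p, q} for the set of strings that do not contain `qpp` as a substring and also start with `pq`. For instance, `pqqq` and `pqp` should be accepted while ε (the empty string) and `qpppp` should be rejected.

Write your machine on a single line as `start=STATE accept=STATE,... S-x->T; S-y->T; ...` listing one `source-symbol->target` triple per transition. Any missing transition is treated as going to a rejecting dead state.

Handle the two conditions separately and then intersect. One (4 states) tracks partial matches of the forbidden pattern `qpp`; the other (4 states) tracks whether the input so far still matches the prefix `pq`. Each combined state is a pair, one component from each; accept when both components accept. After merging equivalent states the machine shrinks.
With 5 states:
        p   q  
>  s0   s1  s2 
   s1   s2  s3 
   s2   s2  s2 
 * s3   s4  s3 
 * s4   s2  s3 
(> = start, * = accepting)

start=s0; accept=s3,s4; s0-p->s1; s0-q->s2; s1-p->s2; s1-q->s3; s2-p->s2; s2-q->s2; s3-p->s4; s3-q->s3; s4-p->s2; s4-q->s3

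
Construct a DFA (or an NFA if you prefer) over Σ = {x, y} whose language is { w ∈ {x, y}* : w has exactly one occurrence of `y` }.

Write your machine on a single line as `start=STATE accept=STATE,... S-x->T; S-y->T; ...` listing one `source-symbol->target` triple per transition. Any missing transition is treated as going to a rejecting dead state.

Count `y`s, saturating at 2: state s0 means no `y` yet, s1 means one `y` seen, s2 means more than one. Each `y` increments (capped at s2); other symbols loop. Accept from {s1}.
With 3 states:
        x   y  
>  s0   s0  s1 
 * s1   s1  s2 
   s2   s2  s2 
(> = start, * = accepting)

start=s0; accept=s1; s0-x->s0; s0-y->s1; s1-x->s1; s1-y->s2; s2-x->s2; s2-y->s2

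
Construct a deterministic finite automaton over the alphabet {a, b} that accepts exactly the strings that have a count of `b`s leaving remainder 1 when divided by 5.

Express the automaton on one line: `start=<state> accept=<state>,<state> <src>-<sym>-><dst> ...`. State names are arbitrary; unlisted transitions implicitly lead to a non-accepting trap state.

Keep the running count of `b`s modulo 5: each `b` advances along the cycle q0 → q1 → q2 → q3 → q4 → q0 while other symbols loop. Accept at q1.
        a   b  
>  q0   q0  q1 
 * q1   q1  q2 
   q2   q2  q3 
   q3   q3  q4 
   q4   q4  q0 
(> = start, * = accepting)

start=q0 accept=q1 q0-a->q0 q0-b->q1 q1-a->q1 q1-b->q2 q2-a->q2 q2-b->q3 q3-a->q3 q3-b->q4 q4-a->q4 q4-b->q0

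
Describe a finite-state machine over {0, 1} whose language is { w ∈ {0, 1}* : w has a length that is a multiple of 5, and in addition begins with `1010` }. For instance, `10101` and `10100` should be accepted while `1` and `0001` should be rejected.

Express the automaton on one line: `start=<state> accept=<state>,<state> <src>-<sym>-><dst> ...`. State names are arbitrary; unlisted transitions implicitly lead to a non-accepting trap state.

start=q0 accept=q10 q0-0->q1 q0-1->q2 q1-0->q3 q1-1->q3 q2-0->q4 q2-1->q3 q3-0->q5 q3-1->q5 q4-0->q5 q4-1->q6 q5-0->q7 q5-1->q7 q6-0->q8 q6-1->q7 q7-0->q9 q7-1->q9 q8-0->q10 q8-1->q10 q9-0->q1 q9-1->q1 q10-0->q11 q10-1->q11 q11-0->q12 q11-1->q12 q12-0->q13 q12-1->q13 q13-0->q8 q13-1->q8

Build one automaton per condition and run them in lockstep. The first has 5 states tracking the input length modulo 5; the second has 6 states tracking whether the input so far still matches the prefix `1010`. A product state is a pair (one from each), accepting exactly when both do.
With 14 states:
          0    1  
>  q0     q1   q2 
   q1     q3   q3 
   q2     q4   q3 
   q3     q5   q5 
   q4     q5   q6 
   q5     q7   q7 
   q6     q8   q7 
   q7     q9   q9 
   q8    q10  q10 
   q9     q1   q1 
 * q10   q11  q11 
   q11   q12  q12 
   q12   q13  q13 
   q13    q8   q8 
(> = start, * = accepting)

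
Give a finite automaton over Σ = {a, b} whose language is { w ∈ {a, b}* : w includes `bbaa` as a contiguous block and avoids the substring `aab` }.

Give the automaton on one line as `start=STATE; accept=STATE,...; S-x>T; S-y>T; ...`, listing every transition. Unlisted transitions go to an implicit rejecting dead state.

start=q0; accept=q6; q0-a>q1; q0-b>q2; q1-a>q3; q1-b>q2; q2-a>q1; q2-b>q4; q3-a>q3; q3-b>q3; q4-a>q5; q4-b>q4; q5-a>q6; q5-b>q2; q6-a>q6; q6-b>q3

Build one automaton per condition and run them in lockstep. The first has 5 states tracking whether and how much of `bbaa` has been seen; the second has 4 states tracking partial matches of the forbidden pattern `aab`. A product state is a pair (one from each), accepting exactly when both do. After merging equivalent states the machine shrinks.
A 7-state machine:
        a   b  
>  q0   q1  q2 
   q1   q3  q2 
   q2   q1  q4 
   q3   q3  q3 
   q4   q5  q4 
   q5   q6  q2 
 * q6   q6  q3 
(> = start, * = accepting)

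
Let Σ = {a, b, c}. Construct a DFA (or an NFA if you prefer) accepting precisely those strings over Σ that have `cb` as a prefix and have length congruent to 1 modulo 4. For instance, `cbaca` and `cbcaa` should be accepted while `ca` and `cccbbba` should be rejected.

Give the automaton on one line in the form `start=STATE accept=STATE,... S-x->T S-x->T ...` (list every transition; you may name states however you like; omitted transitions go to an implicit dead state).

Build one automaton per condition and run them in lockstep. The first has 4 states tracking whether the input so far still matches the prefix `cb`; the second has 4 states tracking the input length modulo 4. A product state is a pair (one from each), accepting exactly when both do.
A 10-state machine:
        a   b   c  
>  s0   s1  s1  s2 
   s1   s3  s3  s3 
   s2   s3  s4  s3 
   s3   s5  s5  s5 
   s4   s6  s6  s6 
   s5   s7  s7  s7 
   s6   s8  s8  s8 
   s7   s1  s1  s1 
   s8   s9  s9  s9 
 * s9   s4  s4  s4 
(> = start, * = accepting)

start=s0 accept=s9 s0-a->s1 s0-b->s1 s0-c->s2 s1-a->s3 s1-b->s3 s1-c->s3 s2-a->s3 s2-b->s4 s2-c->s3 s3-a->s5 s3-b->s5 s3-c->s5 s4-a->s6 s4-b->s6 s4-c->s6 s5-a->s7 s5-b->s7 s5-c->s7 s6-a->s8 s6-b->s8 s6-c->s8 s7-a->s1 s7-b->s1 s7-c->s1 s8-a->s9 s8-b->s9 s8-c->s9 s9-a->s4 s9-b->s4 s9-c->s4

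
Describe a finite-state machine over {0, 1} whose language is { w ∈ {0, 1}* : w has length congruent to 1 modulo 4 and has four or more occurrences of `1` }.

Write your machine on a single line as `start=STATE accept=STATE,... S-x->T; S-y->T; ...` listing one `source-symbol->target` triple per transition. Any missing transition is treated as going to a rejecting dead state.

Run two small machines in parallel and take their product. The first has 4 states tracking the input length modulo 4; the second has 6 states tracking the count of `1`s, saturating at 5. A product state is a pair (one from each), accepting exactly when both do.
          0    1  
>  S0     S1   S2 
   S1     S3   S4 
   S2     S4   S5 
   S3     S6   S7 
   S4     S7   S8 
   S5     S8   S9 
   S6     S0  S10 
   S7    S10  S11 
   S8    S11  S12 
   S9    S12  S13 
   S10    S2  S14 
   S11   S14  S15 
   S12   S15  S16 
   S13   S16  S17 
   S14    S5  S18 
   S15   S18  S19 
 * S16   S19  S20 
 * S17   S20  S20 
   S18    S9  S21 
   S19   S21  S22 
   S20   S22  S22 
   S21   S13  S23 
   S22   S23  S23 
   S23   S17  S17 
(> = start, * = accepting)

start=S0; accept=S16,S17; S0-0->S1; S0-1->S2; S1-0->S3; S1-1->S4; S2-0->S4; S2-1->S5; S3-0->S6; S3-1->S7; S4-0->S7; S4-1->S8; S5-0->S8; S5-1->S9; S6-0->S0; S6-1->S10; S7-0->S10; S7-1->S11; S8-0->S11; S8-1->S12; S9-0->S12; S9-1->S13; S10-0->S2; S10-1->S14; S11-0->S14; S11-1->S15; S12-0->S15; S12-1->S16; S13-0->S16; S13-1->S17; S14-0->S5; S14-1->S18; S15-0->S18; S15-1->S19; S16-0->S19; S16-1->S20; S17-0->S20; S17-1->S20; S18-0->S9; S18-1->S21; S19-0->S21; S19-1->S22; S20-0->S22; S20-1->S22; S21-0->S13; S21-1->S23; S22-0->S23; S22-1->S23; S23-0->S17; S23-1->S17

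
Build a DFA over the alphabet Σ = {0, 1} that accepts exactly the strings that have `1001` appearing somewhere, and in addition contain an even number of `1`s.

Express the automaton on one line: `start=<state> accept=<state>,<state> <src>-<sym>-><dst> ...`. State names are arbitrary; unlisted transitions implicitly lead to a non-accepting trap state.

Build one automaton per condition and run them in lockstep. One (5 states) tracks whether and how much of `1001` has been seen; the other (2 states) tracks the count of `1`s modulo 2. Each combined state is a pair, one component from each; accept when both components accept.
10 states suffice.
        0   1  
>  q0   q0  q1 
   q1   q2  q3 
   q2   q4  q3 
   q3   q5  q1 
   q4   q6  q7 
   q5   q8  q1 
   q6   q6  q3 
 * q7   q7  q9 
   q8   q0  q9 
   q9   q9  q7 
(> = start, * = accepting)

start=q0 accept=q7 q0-0->q0 q0-1->q1 q1-0->q2 q1-1->q3 q2-0->q4 q2-1->q3 q3-0->q5 q3-1->q1 q4-0->q6 q4-1->q7 q5-0->q8 q5-1->q1 q6-0->q6 q6-1->q3 q7-0->q7 q7-1->q9 q8-0->q0 q8-1->q9 q9-0->q9 q9-1->q7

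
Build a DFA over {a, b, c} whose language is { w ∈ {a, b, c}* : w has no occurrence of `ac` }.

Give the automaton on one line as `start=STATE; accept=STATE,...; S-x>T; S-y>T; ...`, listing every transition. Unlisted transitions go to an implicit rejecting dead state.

start=q0; accept=q0,q1; q0-a>q1; q0-b>q0; q0-c>q0; q1-a>q1; q1-b>q0; q1-c>q2; q2-a>q2; q2-b>q2; q2-c>q2

This is the complement of 'contains `ac`'. Use the same substring-matching states — q0 through q2 holding how much of `ac` has just been matched — but flip the accepting set: everything except the trap q2 accepts.
3 states suffice.
        a   b   c  
>* q0   q1  q0  q0 
 * q1   q1  q0  q2 
   q2   q2  q2  q2 
(> = start, * = accepting)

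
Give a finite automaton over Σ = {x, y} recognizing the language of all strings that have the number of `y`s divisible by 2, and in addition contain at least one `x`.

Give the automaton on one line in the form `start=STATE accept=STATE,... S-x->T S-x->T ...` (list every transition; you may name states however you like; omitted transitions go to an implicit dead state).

start=s0 accept=s1,s3 s0-x->s1 s0-y->s2 s1-x->s3 s1-y->s4 s2-x->s4 s2-y->s0 s3-x->s3 s3-y->s5 s4-x->s5 s4-y->s1 s5-x->s5 s5-y->s3

Build one automaton per condition and run them in lockstep. One (2 states) tracks the count of `y`s modulo 2; the other (3 states) tracks the count of `x`s, saturating at 2. Each combined state is a pair, one component from each; accept when both components accept.
With 6 states:
        x   y  
>  s0   s1  s2 
 * s1   s3  s4 
   s2   s4  s0 
 * s3   s3  s5 
   s4   s5  s1 
   s5   s5  s3 
(> = start, * = accepting)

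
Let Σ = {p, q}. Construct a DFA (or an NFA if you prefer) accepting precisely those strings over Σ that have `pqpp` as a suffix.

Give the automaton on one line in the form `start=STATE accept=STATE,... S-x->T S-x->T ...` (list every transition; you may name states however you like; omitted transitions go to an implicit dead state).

Remember how much of `pqpp` the current input suffix matches. State s0 means no match yet; s1 means the last symbol is `p`; s2 means the last 2 symbols are `pq`; s3 means the last 3 symbols are `pqp`; s4 means the last 4 symbols are `pqpp`. Only s4 accepts. On a mismatch, fall back to the longest proper suffix that is still a prefix of `pqpp`.
A 5-state machine:
        p   q  
>  s0   s1  s0 
   s1   s1  s2 
   s2   s3  s0 
   s3   s4  s2 
 * s4   s1  s2 
(> = start, * = accepting)

start=s0 accept=s4 s0-p->s1 s0-q->s0 s1-p->s1 s1-q->s2 s2-p->s3 s2-q->s0 s3-p->s4 s3-q->s2 s4-p->s1 s4-q->s2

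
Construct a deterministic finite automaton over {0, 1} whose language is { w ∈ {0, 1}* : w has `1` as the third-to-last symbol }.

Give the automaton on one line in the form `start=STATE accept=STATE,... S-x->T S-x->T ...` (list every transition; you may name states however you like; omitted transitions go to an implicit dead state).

start=q0 accept=q11,q12,q13,q14 q0-0->q1 q0-1->q2 q1-0->q3 q1-1->q4 q2-0->q5 q2-1->q6 q3-0->q7 q3-1->q8 q4-0->q9 q4-1->q10 q5-0->q11 q5-1->q12 q6-0->q13 q6-1->q14 q7-0->q7 q7-1->q8 q8-0->q9 q8-1->q10 q9-0->q11 q9-1->q12 q10-0->q13 q10-1->q14 q11-0->q7 q11-1->q8 q12-0->q9 q12-1->q10 q13-0->q11 q13-1->q12 q14-0->q13 q14-1->q14

Because acceptance depends on a position counted from the end, the machine has to buffer the most recent 3 symbols. Make each state the string of the last up-to-3 symbols read; on input `x` shift the window left and append `x`. Accept when the buffered window has length 3 and begins with `1`.
With 15 states:
          0    1  
>  q0     q1   q2 
   q1     q3   q4 
   q2     q5   q6 
   q3     q7   q8 
   q4     q9  q10 
   q5    q11  q12 
   q6    q13  q14 
   q7     q7   q8 
   q8     q9  q10 
   q9    q11  q12 
   q10   q13  q14 
 * q11    q7   q8 
 * q12    q9  q10 
 * q13   q11  q12 
 * q14   q13  q14 
(> = start, * = accepting)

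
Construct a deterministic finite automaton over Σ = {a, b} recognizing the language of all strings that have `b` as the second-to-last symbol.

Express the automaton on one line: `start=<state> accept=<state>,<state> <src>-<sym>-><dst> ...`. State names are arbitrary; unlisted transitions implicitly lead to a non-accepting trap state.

start=S0 accept=S5,S6 S0-a->S1 S0-b->S2 S1-a->S3 S1-b->S4 S2-a->S5 S2-b->S6 S3-a->S3 S3-b->S4 S4-a->S5 S4-b->S6 S5-a->S3 S5-b->S4 S6-a->S5 S6-b->S6

A DFA must remember the last 2 symbols (since which symbol is second-to-last isn't known until the input ends). Use one state per possible window of the last ≤2 symbols; accept from those whose window starts with `b`.
With 7 states:
        a   b  
>  S0   S1  S2 
   S1   S3  S4 
   S2   S5  S6 
   S3   S3  S4 
   S4   S5  S6 
 * S5   S3  S4 
 * S6   S5  S6 
(> = start, * = accepting)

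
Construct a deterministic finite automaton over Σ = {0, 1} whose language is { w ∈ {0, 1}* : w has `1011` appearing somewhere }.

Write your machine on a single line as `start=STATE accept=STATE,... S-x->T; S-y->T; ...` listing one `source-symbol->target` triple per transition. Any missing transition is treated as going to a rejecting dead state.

Track how much of `1011` has been matched so far: state q0 is no progress, q4 is the absorbing accept state reached once `1011` has occurred. Intermediate states record partial matches; on a mismatch, fall back to the longest reusable overlap.
A 5-state machine:
        0   1  
>  q0   q0  q1 
   q1   q2  q1 
   q2   q0  q3 
   q3   q2  q4 
 * q4   q4  q4 
(> = start, * = accepting)

start=q0; accept=q4; q0-0->q0; q0-1->q1; q1-0->q2; q1-1->q1; q2-0->q0; q2-1->q3; q3-0->q2; q3-1->q4; q4-0->q4; q4-1->q4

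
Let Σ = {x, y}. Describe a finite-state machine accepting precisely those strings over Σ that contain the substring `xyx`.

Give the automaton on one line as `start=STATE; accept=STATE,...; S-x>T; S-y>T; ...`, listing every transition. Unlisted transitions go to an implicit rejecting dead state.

start=s0; accept=s3; s0-x>s1; s0-y>s0; s1-x>s1; s1-y>s2; s2-x>s3; s2-y>s0; s3-x>s3; s3-y>s3

Track how much of `xyx` has been matched so far: state s0 is no progress, s3 is the absorbing accept state reached once `xyx` has occurred. Intermediate states record partial matches; on a mismatch, fall back to the longest reusable overlap.
4 states suffice.
        x   y  
>  s0   s1  s0 
   s1   s1  s2 
   s2   s3  s0 
 * s3   s3  s3 
(> = start, * = accepting)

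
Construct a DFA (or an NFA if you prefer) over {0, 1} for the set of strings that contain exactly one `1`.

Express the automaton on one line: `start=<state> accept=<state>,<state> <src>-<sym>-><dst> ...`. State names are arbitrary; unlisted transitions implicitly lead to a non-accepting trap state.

Only the number of `1`s matters, and only up to 2. Make a chain A → B → C advanced by each `1` (with C absorbing); every other symbol self-loops. The accepting set is {B}.
With 3 states:
       0  1 
>  A   A  B 
 * B   B  C 
   C   C  C 
(> = start, * = accepting)

start=A accept=B A-0->A A-1->B B-0->B B-1->C C-0->C C-1->C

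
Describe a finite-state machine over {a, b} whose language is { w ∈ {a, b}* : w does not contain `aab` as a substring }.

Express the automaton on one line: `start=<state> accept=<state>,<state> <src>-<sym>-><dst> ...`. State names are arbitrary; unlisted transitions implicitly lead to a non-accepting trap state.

Track partial matches of the forbidden pattern `aab`. State q3 is a dead state reached once `aab` has occurred; every other state accepts. q0 means no part of `aab` is currently matched.
With 4 states:
        a   b  
>* q0   q1  q0 
 * q1   q2  q0 
 * q2   q2  q3 
   q3   q3  q3 
(> = start, * = accepting)

start=q0 accept=q0,q1,q2 q0-a->q1 q0-b->q0 q1-a->q2 q1-b->q0 q2-a->q2 q2-b->q3 q3-a->q3 q3-b->q3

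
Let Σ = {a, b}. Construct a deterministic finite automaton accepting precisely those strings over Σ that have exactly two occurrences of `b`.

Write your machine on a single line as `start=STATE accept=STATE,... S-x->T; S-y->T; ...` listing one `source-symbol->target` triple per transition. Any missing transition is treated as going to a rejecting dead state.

start=S0; accept=S2; S0-a->S0; S0-b->S1; S1-a->S1; S1-b->S2; S2-a->S2; S2-b->S3; S3-a->S3; S3-b->S3

Count `b`s, saturating at 3: states S0 through S2 mean 0 through 2 `b`s seen; S3 means more than 2. Each `b` increments (capped at S3); other symbols loop. Accept from {S2}.
A 4-state machine:
        a   b  
>  S0   S0  S1 
   S1   S1  S2 
 * S2   S2  S3 
   S3   S3  S3 
(> = start, * = accepting)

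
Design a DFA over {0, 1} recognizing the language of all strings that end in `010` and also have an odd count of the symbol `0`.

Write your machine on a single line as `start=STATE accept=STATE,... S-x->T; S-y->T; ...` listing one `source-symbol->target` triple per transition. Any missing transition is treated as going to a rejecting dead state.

Handle the two conditions separately and then intersect. One (4 states) tracks how much of the suffix `010` has currently been matched; the other (2 states) tracks the count of `0`s modulo 2. Each combined state is a pair, one component from each; accept when both components accept. Equivalent product states are then merged.
5 states suffice.
       0  1 
>  A   B  A 
   B   C  B 
   C   B  D 
   D   E  A 
 * E   C  B 
(> = start, * = accepting)

start=A; accept=E; A-0->B; A-1->A; B-0->C; B-1->B; C-0->B; C-1->D; D-0->E; D-1->A; E-0->C; E-1->B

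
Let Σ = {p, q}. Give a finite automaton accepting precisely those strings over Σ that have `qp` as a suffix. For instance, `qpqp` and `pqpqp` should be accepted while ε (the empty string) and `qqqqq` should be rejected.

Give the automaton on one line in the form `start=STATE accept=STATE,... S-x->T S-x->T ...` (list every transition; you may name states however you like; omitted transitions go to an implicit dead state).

start=S0 accept=S2 S0-p->S0 S0-q->S1 S1-p->S2 S1-q->S1 S2-p->S0 S2-q->S1

Let each state record the length of the longest suffix of the input read so far that is also a prefix of `qp`. S1 means the last symbol is `q`; S2 means the last 2 symbols are `qp`. Accept only at S2, where the string currently ends in `qp`.
With 3 states:
        p   q  
>  S0   S0  S1 
   S1   S2  S1 
 * S2   S0  S1 
(> = start, * = accepting)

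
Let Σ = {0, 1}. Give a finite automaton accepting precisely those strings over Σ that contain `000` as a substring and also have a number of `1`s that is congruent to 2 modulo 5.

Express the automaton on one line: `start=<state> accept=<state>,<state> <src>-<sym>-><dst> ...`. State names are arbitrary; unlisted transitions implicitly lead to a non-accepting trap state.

Run two small machines in parallel and take their product. One (4 states) tracks whether and how much of `000` has been seen; the other (5 states) tracks the count of `1`s modulo 5. Each combined state is a pair, one component from each; accept when both components accept.
          0    1  
>  s0     s1   s2 
   s1     s3   s2 
   s2     s4   s5 
   s3     s6   s2 
   s4     s7   s5 
   s5     s8   s9 
   s6     s6  s10 
   s7    s10   s5 
   s8    s11   s9 
   s9    s12  s13 
   s10   s10  s14 
   s11   s14   s9 
   s12   s15  s13 
   s13   s16   s0 
 * s14   s14  s17 
   s15   s17  s13 
   s16   s18   s0 
   s17   s17  s19 
   s18   s19   s0 
   s19   s19   s6 
(> = start, * = accepting)

start=s0 accept=s14 s0-0->s1 s0-1->s2 s1-0->s3 s1-1->s2 s2-0->s4 s2-1->s5 s3-0->s6 s3-1->s2 s4-0->s7 s4-1->s5 s5-0->s8 s5-1->s9 s6-0->s6 s6-1->s10 s7-0->s10 s7-1->s5 s8-0->s11 s8-1->s9 s9-0->s12 s9-1->s13 s10-0->s10 s10-1->s14 s11-0->s14 s11-1->s9 s12-0->s15 s12-1->s13 s13-0->s16 s13-1->s0 s14-0->s14 s14-1->s17 s15-0->s17 s15-1->s13 s16-0->s18 s16-1->s0 s17-0->s17 s17-1->s19 s18-0->s19 s18-1->s0 s19-0->s19 s19-1->s6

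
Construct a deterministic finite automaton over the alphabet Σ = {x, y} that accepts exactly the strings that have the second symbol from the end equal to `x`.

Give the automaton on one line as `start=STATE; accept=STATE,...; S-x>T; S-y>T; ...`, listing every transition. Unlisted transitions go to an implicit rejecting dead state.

start=q0; accept=q3,q4; q0-x>q1; q0-y>q2; q1-x>q3; q1-y>q4; q2-x>q5; q2-y>q6; q3-x>q3; q3-y>q4; q4-x>q5; q4-y>q6; q5-x>q3; q5-y>q4; q6-x>q5; q6-y>q6

Because acceptance depends on a position counted from the end, the machine has to buffer the most recent 2 symbols. Make each state the string of the last up-to-2 symbols read; on input `x` shift the window left and append `x`. Accept when the buffered window has length 2 and begins with `x`.
A 7-state machine:
        x   y  
>  q0   q1  q2 
   q1   q3  q4 
   q2   q5  q6 
 * q3   q3  q4 
 * q4   q5  q6 
   q5   q3  q4 
   q6   q5  q6 
(> = start, * = accepting)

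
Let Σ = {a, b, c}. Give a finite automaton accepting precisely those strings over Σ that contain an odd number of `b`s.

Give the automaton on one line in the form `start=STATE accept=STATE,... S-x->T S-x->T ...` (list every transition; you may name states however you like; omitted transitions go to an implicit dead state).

start=S0 accept=S1 S0-a->S0 S0-b->S1 S0-c->S0 S1-a->S1 S1-b->S0 S1-c->S1

Keep the running count of `b`s modulo 2: each `b` advances along the cycle S0 → S1 → S0 while other symbols loop. Accept at S1.
With 2 states:
        a   b   c  
>  S0   S0  S1  S0 
 * S1   S1  S0  S1 
(> = start, * = accepting)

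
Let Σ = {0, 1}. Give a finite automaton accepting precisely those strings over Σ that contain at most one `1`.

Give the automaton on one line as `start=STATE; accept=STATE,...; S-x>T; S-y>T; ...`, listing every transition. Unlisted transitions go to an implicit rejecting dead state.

start=s0; accept=s0,s1; s0-0>s0; s0-1>s1; s1-0>s1; s1-1>s2; s2-0>s2; s2-1>s2

Only the number of `1`s matters, and only up to 2. Make a chain s0 → s1 → s2 advanced by each `1` (with s2 absorbing); every other symbol self-loops. The accepting set is {s0, s1}.
A 3-state machine:
        0   1  
>* s0   s0  s1 
 * s1   s1  s2 
   s2   s2  s2 
(> = start, * = accepting)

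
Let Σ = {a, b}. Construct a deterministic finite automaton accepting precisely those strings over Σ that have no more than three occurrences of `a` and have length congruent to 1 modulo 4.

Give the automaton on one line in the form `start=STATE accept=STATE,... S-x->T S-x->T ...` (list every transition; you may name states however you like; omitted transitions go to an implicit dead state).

start=S0 accept=S1,S2,S15,S16 S0-a->S1 S0-b->S2 S1-a->S3 S1-b->S4 S2-a->S4 S2-b->S5 S3-a->S6 S3-b->S7 S4-a->S7 S4-b->S8 S5-a->S8 S5-b->S9 S6-a->S10 S6-b->S11 S7-a->S11 S7-b->S12 S8-a->S12 S8-b->S13 S9-a->S13 S9-b->S0 S10-a->S14 S10-b->S14 S11-a->S14 S11-b->S15 S12-a->S15 S12-b->S16 S13-a->S16 S13-b->S1 S14-a->S17 S14-b->S17 S15-a->S17 S15-b->S18 S16-a->S18 S16-b->S3 S17-a->S19 S17-b->S19 S18-a->S19 S18-b->S6 S19-a->S10 S19-b->S10

Handle the two conditions separately and then intersect. One (5 states) tracks the count of `a`s, saturating at 4; the other (4 states) tracks the input length modulo 4. Each combined state is a pair, one component from each; accept when both components accept.
20 states suffice.
          a    b  
>  S0     S1   S2 
 * S1     S3   S4 
 * S2     S4   S5 
   S3     S6   S7 
   S4     S7   S8 
   S5     S8   S9 
   S6    S10  S11 
   S7    S11  S12 
   S8    S12  S13 
   S9    S13   S0 
   S10   S14  S14 
   S11   S14  S15 
   S12   S15  S16 
   S13   S16   S1 
   S14   S17  S17 
 * S15   S17  S18 
 * S16   S18   S3 
   S17   S19  S19 
   S18   S19   S6 
   S19   S10  S10 
(> = start, * = accepting)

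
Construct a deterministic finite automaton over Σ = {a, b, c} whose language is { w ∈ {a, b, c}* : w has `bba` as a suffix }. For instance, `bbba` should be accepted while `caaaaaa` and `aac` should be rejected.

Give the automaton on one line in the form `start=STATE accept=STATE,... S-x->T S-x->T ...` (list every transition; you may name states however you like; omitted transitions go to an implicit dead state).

start=s0 accept=s3 s0-a->s0 s0-b->s1 s0-c->s0 s1-a->s0 s1-b->s2 s1-c->s0 s2-a->s3 s2-b->s2 s2-c->s0 s3-a->s0 s3-b->s1 s3-c->s0

Let each state record the length of the longest suffix of the input read so far that is also a prefix of `bba`. s1 means the last symbol is `b`; s2 means the last 2 symbols are `bb`; s3 means the last 3 symbols are `bba`. Accept only at s3, where the string currently ends in `bba`.
4 states suffice.
        a   b   c  
>  s0   s0  s1  s0 
   s1   s0  s2  s0 
   s2   s3  s2  s0 
 * s3   s0  s1  s0 
(> = start, * = accepting)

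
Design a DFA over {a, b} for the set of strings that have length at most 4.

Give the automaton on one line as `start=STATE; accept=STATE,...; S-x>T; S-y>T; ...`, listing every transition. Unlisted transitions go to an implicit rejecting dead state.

start=s0; accept=s0,s1,s2,s3,s4; s0-a>s1; s0-b>s1; s1-a>s2; s1-b>s2; s2-a>s3; s2-b>s3; s3-a>s4; s3-b>s4; s4-a>s5; s4-b>s5; s5-a>s5; s5-b>s5

We only need to distinguish lengths 0, 1, …, 4, and '>4'. Chain s0 → s1 → s2 → s3 → s4 → s5 on every symbol, with s5 looping. Accepting states: {s0, s1, s2, s3, s4}.
        a   b  
>* s0   s1  s1 
 * s1   s2  s2 
 * s2   s3  s3 
 * s3   s4  s4 
 * s4   s5  s5 
   s5   s5  s5 
(> = start, * = accepting)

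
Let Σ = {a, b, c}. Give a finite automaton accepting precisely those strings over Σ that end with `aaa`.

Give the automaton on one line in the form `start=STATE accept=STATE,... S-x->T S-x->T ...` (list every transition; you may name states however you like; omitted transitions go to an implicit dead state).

start=s0 accept=s3 s0-a->s1 s0-b->s0 s0-c->s0 s1-a->s2 s1-b->s0 s1-c->s0 s2-a->s3 s2-b->s0 s2-c->s0 s3-a->s3 s3-b->s0 s3-c->s0

Remember how much of `aaa` the current input suffix matches. State s0 means no match yet; s1 means the last symbol is `a`; s2 means the last 2 symbols are `aa`; s3 means the last 3 symbols are `aaa`. Only s3 accepts. On a mismatch, fall back to the longest proper suffix that is still a prefix of `aaa`.
        a   b   c  
>  s0   s1  s0  s0 
   s1   s2  s0  s0 
   s2   s3  s0  s0 
 * s3   s3  s0  s0 
(> = start, * = accepting)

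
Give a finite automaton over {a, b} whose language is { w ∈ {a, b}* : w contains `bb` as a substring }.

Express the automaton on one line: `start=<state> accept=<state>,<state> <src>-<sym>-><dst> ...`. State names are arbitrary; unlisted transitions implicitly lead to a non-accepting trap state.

start=q0 accept=q2 q0-a->q0 q0-b->q1 q1-a->q0 q1-b->q2 q2-a->q2 q2-b->q2

States q0..q1 record the length of the longest prefix of `bb` that matches the current input suffix. Reaching q2 means `bb` has been seen, and we stay there forever. Accept from q2.
A 3-state machine:
        a   b  
>  q0   q0  q1 
   q1   q0  q2 
 * q2   q2  q2 
(> = start, * = accepting)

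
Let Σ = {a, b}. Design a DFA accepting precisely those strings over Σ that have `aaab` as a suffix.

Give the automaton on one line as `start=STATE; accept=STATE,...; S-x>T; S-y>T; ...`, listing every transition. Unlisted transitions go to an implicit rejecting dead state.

Remember how much of `aaab` the current input suffix matches. State q0 means no match yet; q1 means the last symbol is `a`; q2 means the last 2 symbols are `aa`; q3 means the last 3 symbols are `aaa`; q4 means the last 4 symbols are `aaab`. Only q4 accepts. On a mismatch, fall back to the longest proper suffix that is still a prefix of `aaab`.
A 5-state machine:
        a   b  
>  q0   q1  q0 
   q1   q2  q0 
   q2   q3  q0 
   q3   q3  q4 
 * q4   q1  q0 
(> = start, * = accepting)

start=q0; accept=q4; q0-a>q1; q0-b>q0; q1-a>q2; q1-b>q0; q2-a>q3; q2-b>q0; q3-a>q3; q3-b>q4; q4-a>q1; q4-b>q0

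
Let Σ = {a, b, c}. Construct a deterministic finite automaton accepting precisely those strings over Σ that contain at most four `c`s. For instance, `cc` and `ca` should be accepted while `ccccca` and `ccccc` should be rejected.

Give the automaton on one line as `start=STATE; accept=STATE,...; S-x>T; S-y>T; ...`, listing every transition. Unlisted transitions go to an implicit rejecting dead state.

Count `c`s, saturating at 5: states S0 through S4 mean 0 through 4 `c`s seen; S5 means more than 4. Each `c` increments (capped at S5); other symbols loop. Accept from {S0, S1, S2, S3, S4}.
6 states suffice.
        a   b   c  
>* S0   S0  S0  S1 
 * S1   S1  S1  S2 
 * S2   S2  S2  S3 
 * S3   S3  S3  S4 
 * S4   S4  S4  S5 
   S5   S5  S5  S5 
(> = start, * = accepting)

start=S0; accept=S0,S1,S2,S3,S4; S0-a>S0; S0-b>S0; S0-c>S1; S1-a>S1; S1-b>S1; S1-c>S2; S2-a>S2; S2-b>S2; S2-c>S3; S3-a>S3; S3-b>S3; S3-c>S4; S4-a>S4; S4-b>S4; S4-c>S5; S5-a>S5; S5-b>S5; S5-c>S5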